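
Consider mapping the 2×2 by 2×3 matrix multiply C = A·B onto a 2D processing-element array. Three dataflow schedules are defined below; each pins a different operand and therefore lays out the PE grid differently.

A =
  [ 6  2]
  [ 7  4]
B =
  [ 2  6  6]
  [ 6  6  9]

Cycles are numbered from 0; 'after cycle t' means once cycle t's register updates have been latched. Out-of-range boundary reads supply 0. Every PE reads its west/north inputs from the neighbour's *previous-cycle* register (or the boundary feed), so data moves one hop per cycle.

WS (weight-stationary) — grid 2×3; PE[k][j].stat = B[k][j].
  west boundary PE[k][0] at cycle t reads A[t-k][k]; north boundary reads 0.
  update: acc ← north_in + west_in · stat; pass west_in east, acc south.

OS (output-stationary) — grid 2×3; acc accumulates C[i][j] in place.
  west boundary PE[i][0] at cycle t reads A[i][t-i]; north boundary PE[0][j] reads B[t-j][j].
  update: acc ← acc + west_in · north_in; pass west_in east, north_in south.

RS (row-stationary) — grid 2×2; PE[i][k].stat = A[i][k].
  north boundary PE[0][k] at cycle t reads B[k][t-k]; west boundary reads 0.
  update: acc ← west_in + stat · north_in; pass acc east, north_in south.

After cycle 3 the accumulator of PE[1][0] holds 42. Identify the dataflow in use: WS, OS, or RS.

dataflow = RS

— WS: 2×3; PE[1][0] trace:
  after 0 — PE[1][0] acc=0, pass-E 0, pass-S 0
  after 1 — PE[1][0] acc=24, pass-E 2, pass-S 24
  after 2 — PE[1][0] acc=38, pass-E 4, pass-S 38
  after 3 — PE[1][0] acc=0, pass-E 0, pass-S 0
— OS: 2×3; PE[1][0] trace:
  after 0 — PE[1][0] acc=0, pass-E 0, pass-S 0
  after 1 — PE[1][0] acc=14, pass-E 7, pass-S 2
  after 2 — PE[1][0] acc=38, pass-E 4, pass-S 6
  after 3 — PE[1][0] acc=38, pass-E 0, pass-S 0
— RS: 2×2; PE[1][0] trace:
  after 0 — PE[1][0] acc=0, pass-E 0, pass-S 0
  after 1 — PE[1][0] acc=14, pass-E 14, pass-S 2
  after 2 — PE[1][0] acc=42, pass-E 42, pass-S 6
  after 3 — PE[1][0] acc=42, pass-E 42, pass-S 6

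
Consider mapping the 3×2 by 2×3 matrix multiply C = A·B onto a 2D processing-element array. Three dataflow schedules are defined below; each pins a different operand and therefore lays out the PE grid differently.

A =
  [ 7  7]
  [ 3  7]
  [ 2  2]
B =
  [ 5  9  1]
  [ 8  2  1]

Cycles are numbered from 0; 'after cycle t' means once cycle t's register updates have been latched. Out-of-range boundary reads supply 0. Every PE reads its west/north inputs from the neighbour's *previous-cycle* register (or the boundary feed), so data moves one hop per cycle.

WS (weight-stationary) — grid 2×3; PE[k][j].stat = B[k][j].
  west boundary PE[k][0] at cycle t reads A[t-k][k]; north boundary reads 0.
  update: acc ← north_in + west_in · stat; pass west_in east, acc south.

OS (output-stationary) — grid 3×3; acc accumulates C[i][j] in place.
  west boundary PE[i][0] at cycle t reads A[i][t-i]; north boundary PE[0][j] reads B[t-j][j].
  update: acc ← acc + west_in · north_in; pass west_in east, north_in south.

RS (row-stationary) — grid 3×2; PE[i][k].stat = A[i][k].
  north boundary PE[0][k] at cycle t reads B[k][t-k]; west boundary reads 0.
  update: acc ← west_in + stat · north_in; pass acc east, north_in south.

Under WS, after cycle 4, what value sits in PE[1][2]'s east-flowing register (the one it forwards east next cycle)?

register = 7

WS on a 2×3 grid — tracing PE[1][2] and its feeders:
  t=0 PE[0][2]: acc=0 h=0 v=0
  t=0 PE[1][1]: acc=0 h=0 v=0
  t=0 PE[1][2]: acc=0 h=0 v=0
  t=1 PE[0][2]: acc=0 h=0 v=0
  t=1 PE[1][1]: acc=0 h=0 v=0
  t=1 PE[1][2]: acc=0 h=0 v=0
  t=2 PE[0][2]: acc=7 h=7 v=7
  t=2 PE[1][1]: acc=77 h=7 v=77
  t=2 PE[1][2]: acc=0 h=0 v=0
  t=3 PE[0][2]: acc=3 h=3 v=3
  t=3 PE[1][1]: acc=41 h=7 v=41
  t=3 PE[1][2]: acc=14 h=7 v=14
  t=4 PE[0][2]: acc=2 h=2 v=2
  t=4 PE[1][1]: acc=22 h=2 v=22
  t=4 PE[1][2]: acc=10 h=7 v=10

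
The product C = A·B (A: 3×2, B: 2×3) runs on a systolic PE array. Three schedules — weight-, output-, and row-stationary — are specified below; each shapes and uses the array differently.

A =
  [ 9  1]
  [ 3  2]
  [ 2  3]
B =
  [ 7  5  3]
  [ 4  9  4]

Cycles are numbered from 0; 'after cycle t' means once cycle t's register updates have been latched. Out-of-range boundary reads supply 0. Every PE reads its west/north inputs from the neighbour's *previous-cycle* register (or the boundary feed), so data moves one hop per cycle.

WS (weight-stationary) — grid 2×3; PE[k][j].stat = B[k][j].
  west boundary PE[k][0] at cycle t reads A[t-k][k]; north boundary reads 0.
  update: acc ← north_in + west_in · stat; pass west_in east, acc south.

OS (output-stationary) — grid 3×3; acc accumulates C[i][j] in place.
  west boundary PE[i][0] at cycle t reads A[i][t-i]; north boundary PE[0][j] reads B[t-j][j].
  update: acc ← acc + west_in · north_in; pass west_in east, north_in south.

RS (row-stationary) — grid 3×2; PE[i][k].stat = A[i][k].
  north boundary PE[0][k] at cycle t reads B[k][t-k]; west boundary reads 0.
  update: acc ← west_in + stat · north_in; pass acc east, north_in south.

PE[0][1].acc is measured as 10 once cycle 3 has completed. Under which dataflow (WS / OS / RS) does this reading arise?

dataflow = WS

— WS: 2×3; PE[0][1] trace:
  @0  [0,1]  acc 0  |  →0  ↓0
  @1  [0,1]  acc 45  |  →9  ↓45
  @2  [0,1]  acc 15  |  →3  ↓15
  @3  [0,1]  acc 10  |  →2  ↓10
— OS: 3×3; PE[0][1] trace:
  @0  [0,1]  acc 0  |  →0  ↓0
  @1  [0,1]  acc 45  |  →9  ↓5
  @2  [0,1]  acc 54  |  →1  ↓9
  @3  [0,1]  acc 54  |  →0  ↓0
— RS: 3×2; PE[0][1] trace:
  @0  [0,1]  acc 0  |  →0  ↓0
  @1  [0,1]  acc 67  |  →67  ↓4
  @2  [0,1]  acc 54  |  →54  ↓9
  @3  [0,1]  acc 31  |  →31  ↓4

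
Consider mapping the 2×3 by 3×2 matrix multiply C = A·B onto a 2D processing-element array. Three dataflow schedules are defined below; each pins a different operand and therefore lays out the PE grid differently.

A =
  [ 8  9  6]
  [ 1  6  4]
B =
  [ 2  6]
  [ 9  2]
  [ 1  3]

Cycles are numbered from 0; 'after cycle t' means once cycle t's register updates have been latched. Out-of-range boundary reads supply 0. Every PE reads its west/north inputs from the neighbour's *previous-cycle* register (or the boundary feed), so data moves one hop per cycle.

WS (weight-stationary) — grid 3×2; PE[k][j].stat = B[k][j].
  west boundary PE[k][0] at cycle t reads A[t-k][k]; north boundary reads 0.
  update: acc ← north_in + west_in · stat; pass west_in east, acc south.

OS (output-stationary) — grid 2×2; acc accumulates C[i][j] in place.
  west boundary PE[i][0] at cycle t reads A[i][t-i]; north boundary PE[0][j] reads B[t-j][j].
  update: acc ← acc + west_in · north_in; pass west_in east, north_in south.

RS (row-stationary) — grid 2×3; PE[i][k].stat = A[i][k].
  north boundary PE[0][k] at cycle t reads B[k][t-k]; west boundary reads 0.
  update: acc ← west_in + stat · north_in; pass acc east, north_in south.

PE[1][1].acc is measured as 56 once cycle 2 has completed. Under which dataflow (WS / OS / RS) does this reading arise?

Under WS (3×2), PE[1][1]:
  c0 r1c1: 0 / 0 / 0
  c1 r1c1: 0 / 0 / 0
  c2 r1c1: 66 / 9 / 66
Under OS (2×2), PE[1][1]:
  c0 r1c1: 0 / 0 / 0
  c1 r1c1: 0 / 0 / 0
  c2 r1c1: 6 / 1 / 6
Under RS (2×3), PE[1][1]:
  c0 r1c1: 0 / 0 / 0
  c1 r1c1: 0 / 0 / 0
  c2 r1c1: 56 / 56 / 9

dataflow = RS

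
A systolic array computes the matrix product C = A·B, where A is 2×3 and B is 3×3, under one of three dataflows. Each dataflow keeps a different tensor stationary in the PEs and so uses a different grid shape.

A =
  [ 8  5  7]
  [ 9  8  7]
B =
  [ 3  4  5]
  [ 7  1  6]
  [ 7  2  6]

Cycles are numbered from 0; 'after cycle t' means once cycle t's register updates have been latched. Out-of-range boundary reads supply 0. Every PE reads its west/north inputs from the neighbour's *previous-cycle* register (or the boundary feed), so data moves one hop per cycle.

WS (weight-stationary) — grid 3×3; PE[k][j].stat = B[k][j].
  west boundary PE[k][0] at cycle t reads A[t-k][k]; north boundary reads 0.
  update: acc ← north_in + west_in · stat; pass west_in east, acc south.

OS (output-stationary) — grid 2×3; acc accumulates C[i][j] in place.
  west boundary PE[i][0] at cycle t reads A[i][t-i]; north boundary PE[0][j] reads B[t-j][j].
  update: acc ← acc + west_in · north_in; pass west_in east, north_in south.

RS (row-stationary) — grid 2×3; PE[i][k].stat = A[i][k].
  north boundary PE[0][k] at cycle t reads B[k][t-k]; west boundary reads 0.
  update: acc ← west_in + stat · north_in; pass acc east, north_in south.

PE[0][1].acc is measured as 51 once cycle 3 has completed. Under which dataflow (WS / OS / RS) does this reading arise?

dataflow = OS

WS (3×3 grid), PE[0][1]:
  t=0 PE[0][1]: acc=0 h=0 v=0
  t=1 PE[0][1]: acc=32 h=8 v=32
  t=2 PE[0][1]: acc=36 h=9 v=36
  t=3 PE[0][1]: acc=0 h=0 v=0
OS (2×3 grid), PE[0][1]:
  t=0 PE[0][1]: acc=0 h=0 v=0
  t=1 PE[0][1]: acc=32 h=8 v=4
  t=2 PE[0][1]: acc=37 h=5 v=1
  t=3 PE[0][1]: acc=51 h=7 v=2
RS (2×3 grid), PE[0][1]:
  t=0 PE[0][1]: acc=0 h=0 v=0
  t=1 PE[0][1]: acc=59 h=59 v=7
  t=2 PE[0][1]: acc=37 h=37 v=1
  t=3 PE[0][1]: acc=70 h=70 v=6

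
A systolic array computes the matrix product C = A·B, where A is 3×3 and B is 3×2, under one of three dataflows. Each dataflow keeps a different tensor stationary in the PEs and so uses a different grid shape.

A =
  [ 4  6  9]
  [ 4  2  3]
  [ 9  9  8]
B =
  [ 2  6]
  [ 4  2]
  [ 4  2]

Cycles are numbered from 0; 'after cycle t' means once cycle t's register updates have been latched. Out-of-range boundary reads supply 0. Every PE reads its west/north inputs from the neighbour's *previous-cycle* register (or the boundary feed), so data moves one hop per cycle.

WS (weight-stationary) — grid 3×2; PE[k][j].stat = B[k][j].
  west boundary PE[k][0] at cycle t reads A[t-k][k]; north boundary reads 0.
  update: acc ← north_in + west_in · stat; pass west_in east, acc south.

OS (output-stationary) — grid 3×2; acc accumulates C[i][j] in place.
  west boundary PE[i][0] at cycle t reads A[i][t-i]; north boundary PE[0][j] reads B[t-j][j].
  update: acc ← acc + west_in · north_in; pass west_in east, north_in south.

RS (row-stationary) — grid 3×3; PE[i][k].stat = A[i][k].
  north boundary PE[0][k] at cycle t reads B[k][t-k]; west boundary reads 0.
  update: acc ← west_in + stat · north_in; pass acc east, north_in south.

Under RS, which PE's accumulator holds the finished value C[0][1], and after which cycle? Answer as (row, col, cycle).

Under RS, C[0][1] lands at PE[0][2]:
  [0] (0,2) acc=0 (h:0 v:0)
  [1] (0,2) acc=0 (h:0 v:0)
  [2] (0,2) acc=68 (h:68 v:4)
  [3] (0,2) acc=54 (h:54 v:2)

(row, col, cycle) = (0, 2, 3)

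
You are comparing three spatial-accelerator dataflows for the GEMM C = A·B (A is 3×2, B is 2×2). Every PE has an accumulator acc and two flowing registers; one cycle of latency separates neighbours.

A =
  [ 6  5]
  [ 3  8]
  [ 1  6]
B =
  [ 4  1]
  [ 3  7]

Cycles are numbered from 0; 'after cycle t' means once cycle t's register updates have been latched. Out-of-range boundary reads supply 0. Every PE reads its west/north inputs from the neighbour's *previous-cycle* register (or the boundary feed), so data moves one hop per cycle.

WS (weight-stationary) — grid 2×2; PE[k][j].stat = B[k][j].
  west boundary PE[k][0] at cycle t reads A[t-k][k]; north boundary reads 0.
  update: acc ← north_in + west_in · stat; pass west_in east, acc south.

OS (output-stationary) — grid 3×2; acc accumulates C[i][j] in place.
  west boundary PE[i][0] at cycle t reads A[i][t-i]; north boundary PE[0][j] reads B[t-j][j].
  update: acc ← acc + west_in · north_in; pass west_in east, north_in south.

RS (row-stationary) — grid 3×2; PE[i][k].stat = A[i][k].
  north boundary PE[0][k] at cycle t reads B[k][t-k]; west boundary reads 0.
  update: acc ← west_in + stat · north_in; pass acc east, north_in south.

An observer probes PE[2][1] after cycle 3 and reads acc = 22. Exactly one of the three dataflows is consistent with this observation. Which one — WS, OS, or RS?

dataflow = RS

WS (2×2): PE[2][1] does not exist.
OS (3×2 grid), PE[2][1]:
  cycle 0: PE[2][1] → acc 0, east 0, south 0
  cycle 1: PE[2][1] → acc 0, east 0, south 0
  cycle 2: PE[2][1] → acc 0, east 0, south 0
  cycle 3: PE[2][1] → acc 1, east 1, south 1
RS (3×2 grid), PE[2][1]:
  cycle 0: PE[2][1] → acc 0, east 0, south 0
  cycle 1: PE[2][1] → acc 0, east 0, south 0
  cycle 2: PE[2][1] → acc 0, east 0, south 0
  cycle 3: PE[2][1] → acc 22, east 22, south 3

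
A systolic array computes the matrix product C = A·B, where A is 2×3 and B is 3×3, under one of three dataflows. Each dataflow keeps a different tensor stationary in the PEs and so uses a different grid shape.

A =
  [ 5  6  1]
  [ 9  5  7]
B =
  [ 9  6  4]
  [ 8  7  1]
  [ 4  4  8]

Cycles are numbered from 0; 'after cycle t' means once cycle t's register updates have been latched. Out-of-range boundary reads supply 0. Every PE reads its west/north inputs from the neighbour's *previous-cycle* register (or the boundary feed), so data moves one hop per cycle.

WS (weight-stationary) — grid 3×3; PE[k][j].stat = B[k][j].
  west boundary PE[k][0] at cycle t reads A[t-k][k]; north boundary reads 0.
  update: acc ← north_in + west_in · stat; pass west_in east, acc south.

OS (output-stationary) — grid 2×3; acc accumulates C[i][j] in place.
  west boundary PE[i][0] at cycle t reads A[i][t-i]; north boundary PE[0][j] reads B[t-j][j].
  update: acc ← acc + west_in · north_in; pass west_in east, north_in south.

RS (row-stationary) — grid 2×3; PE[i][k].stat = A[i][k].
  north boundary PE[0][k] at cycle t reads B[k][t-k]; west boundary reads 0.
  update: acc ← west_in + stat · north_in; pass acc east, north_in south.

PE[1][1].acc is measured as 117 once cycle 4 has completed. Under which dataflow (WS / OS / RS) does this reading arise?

dataflow = OS

— WS: 3×3; PE[1][1] trace:
  [0] (1,1) acc=0 (h:0 v:0)
  [1] (1,1) acc=0 (h:0 v:0)
  [2] (1,1) acc=72 (h:6 v:72)
  [3] (1,1) acc=89 (h:5 v:89)
  [4] (1,1) acc=0 (h:0 v:0)
— OS: 2×3; PE[1][1] trace:
  [0] (1,1) acc=0 (h:0 v:0)
  [1] (1,1) acc=0 (h:0 v:0)
  [2] (1,1) acc=54 (h:9 v:6)
  [3] (1,1) acc=89 (h:5 v:7)
  [4] (1,1) acc=117 (h:7 v:4)
— RS: 2×3; PE[1][1] trace:
  [0] (1,1) acc=0 (h:0 v:0)
  [1] (1,1) acc=0 (h:0 v:0)
  [2] (1,1) acc=121 (h:121 v:8)
  [3] (1,1) acc=89 (h:89 v:7)
  [4] (1,1) acc=41 (h:41 v:1)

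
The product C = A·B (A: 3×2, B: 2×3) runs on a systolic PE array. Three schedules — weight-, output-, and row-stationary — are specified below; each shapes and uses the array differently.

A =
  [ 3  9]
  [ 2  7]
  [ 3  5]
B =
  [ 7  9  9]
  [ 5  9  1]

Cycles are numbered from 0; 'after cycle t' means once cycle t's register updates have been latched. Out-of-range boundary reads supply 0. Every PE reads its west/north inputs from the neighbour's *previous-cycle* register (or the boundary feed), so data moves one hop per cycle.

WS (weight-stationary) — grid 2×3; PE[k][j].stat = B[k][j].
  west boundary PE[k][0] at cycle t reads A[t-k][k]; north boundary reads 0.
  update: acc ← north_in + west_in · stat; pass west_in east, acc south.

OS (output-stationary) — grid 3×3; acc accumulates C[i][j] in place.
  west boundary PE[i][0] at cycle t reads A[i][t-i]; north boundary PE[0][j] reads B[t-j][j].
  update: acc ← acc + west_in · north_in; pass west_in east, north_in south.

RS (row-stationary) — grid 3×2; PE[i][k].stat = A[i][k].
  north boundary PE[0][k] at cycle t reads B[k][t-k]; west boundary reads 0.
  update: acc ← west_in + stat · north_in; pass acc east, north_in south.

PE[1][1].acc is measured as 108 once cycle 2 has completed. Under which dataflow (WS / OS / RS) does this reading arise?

WS (2×3 grid), PE[1][1]:
  cycle 0: PE[1][1] → acc 0, east 0, south 0
  cycle 1: PE[1][1] → acc 0, east 0, south 0
  cycle 2: PE[1][1] → acc 108, east 9, south 108
OS (3×3 grid), PE[1][1]:
  cycle 0: PE[1][1] → acc 0, east 0, south 0
  cycle 1: PE[1][1] → acc 0, east 0, south 0
  cycle 2: PE[1][1] → acc 18, east 2, south 9
RS (3×2 grid), PE[1][1]:
  cycle 0: PE[1][1] → acc 0, east 0, south 0
  cycle 1: PE[1][1] → acc 0, east 0, south 0
  cycle 2: PE[1][1] → acc 49, east 49, south 5

dataflow = WS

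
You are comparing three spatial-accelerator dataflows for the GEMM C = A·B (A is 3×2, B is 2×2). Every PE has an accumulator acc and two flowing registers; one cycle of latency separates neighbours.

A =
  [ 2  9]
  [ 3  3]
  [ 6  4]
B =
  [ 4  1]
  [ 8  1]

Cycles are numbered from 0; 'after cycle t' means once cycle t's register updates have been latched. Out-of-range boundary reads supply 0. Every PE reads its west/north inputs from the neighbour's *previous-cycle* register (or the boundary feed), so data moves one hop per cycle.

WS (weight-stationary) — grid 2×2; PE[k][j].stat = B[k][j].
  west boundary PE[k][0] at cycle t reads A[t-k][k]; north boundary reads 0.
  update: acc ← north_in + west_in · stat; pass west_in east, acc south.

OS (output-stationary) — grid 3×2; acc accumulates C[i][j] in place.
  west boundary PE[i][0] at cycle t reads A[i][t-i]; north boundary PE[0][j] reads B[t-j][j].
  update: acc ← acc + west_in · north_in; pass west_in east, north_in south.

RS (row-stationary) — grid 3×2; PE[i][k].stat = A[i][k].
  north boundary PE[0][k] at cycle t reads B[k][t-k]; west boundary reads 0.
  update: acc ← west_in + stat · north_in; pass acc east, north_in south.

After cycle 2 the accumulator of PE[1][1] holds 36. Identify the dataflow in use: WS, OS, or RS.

dataflow = RS

Under WS (2×2), PE[1][1]:
  step 0 · PE1,1: acc=0; fwd→0 fwd↓0
  step 1 · PE1,1: acc=0; fwd→0 fwd↓0
  step 2 · PE1,1: acc=11; fwd→9 fwd↓11
Under OS (3×2), PE[1][1]:
  step 0 · PE1,1: acc=0; fwd→0 fwd↓0
  step 1 · PE1,1: acc=0; fwd→0 fwd↓0
  step 2 · PE1,1: acc=3; fwd→3 fwd↓1
Under RS (3×2), PE[1][1]:
  step 0 · PE1,1: acc=0; fwd→0 fwd↓0
  step 1 · PE1,1: acc=0; fwd→0 fwd↓0
  step 2 · PE1,1: acc=36; fwd→36 fwd↓8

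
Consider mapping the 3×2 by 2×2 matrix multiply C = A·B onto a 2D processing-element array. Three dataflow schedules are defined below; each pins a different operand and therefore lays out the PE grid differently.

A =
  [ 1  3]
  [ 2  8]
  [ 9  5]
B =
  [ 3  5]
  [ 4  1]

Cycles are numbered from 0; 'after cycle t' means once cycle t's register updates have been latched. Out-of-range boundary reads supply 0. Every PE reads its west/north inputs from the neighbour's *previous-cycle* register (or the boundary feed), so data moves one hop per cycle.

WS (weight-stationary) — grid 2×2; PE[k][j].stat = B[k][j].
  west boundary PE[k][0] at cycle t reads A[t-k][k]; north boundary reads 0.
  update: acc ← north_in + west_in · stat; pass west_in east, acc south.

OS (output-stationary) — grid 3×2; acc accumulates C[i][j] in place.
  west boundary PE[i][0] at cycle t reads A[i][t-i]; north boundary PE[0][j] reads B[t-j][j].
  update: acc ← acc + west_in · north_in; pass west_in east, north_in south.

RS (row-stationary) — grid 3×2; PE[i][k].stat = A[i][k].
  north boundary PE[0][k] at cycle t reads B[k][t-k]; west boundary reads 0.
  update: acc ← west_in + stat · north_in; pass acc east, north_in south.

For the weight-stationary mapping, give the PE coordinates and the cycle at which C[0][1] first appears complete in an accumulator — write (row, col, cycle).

(row, col, cycle) = (1, 1, 2)

WS — PE[1][1] is where C[0][1] collects:
  0: (1,1).acc=0  regs=<0,0>
  1: (1,1).acc=0  regs=<0,0>
  2: (1,1).acc=8  regs=<3,8>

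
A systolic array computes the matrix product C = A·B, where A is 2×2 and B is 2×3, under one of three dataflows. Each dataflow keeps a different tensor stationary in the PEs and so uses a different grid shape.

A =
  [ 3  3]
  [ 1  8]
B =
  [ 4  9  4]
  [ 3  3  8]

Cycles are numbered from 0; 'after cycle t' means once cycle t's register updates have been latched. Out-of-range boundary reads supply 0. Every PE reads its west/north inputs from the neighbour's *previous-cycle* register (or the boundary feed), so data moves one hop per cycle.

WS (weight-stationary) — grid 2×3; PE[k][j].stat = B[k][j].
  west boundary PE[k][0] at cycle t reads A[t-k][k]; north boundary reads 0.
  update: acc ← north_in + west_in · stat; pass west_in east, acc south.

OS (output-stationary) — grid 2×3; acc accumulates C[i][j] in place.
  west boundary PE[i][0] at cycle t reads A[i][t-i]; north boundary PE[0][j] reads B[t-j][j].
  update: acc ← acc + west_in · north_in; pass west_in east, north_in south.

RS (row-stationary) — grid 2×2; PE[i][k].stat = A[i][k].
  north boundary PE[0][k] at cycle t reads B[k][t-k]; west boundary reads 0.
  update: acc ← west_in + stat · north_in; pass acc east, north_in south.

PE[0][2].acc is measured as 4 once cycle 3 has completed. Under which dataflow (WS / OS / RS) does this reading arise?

Under WS (2×3), PE[0][2]:
  after 0 — PE[0][2] acc=0, pass-E 0, pass-S 0
  after 1 — PE[0][2] acc=0, pass-E 0, pass-S 0
  after 2 — PE[0][2] acc=12, pass-E 3, pass-S 12
  after 3 — PE[0][2] acc=4, pass-E 1, pass-S 4
Under OS (2×3), PE[0][2]:
  after 0 — PE[0][2] acc=0, pass-E 0, pass-S 0
  after 1 — PE[0][2] acc=0, pass-E 0, pass-S 0
  after 2 — PE[0][2] acc=12, pass-E 3, pass-S 4
  after 3 — PE[0][2] acc=36, pass-E 3, pass-S 8
RS (2×2): PE[0][2] does not exist.

dataflow = WS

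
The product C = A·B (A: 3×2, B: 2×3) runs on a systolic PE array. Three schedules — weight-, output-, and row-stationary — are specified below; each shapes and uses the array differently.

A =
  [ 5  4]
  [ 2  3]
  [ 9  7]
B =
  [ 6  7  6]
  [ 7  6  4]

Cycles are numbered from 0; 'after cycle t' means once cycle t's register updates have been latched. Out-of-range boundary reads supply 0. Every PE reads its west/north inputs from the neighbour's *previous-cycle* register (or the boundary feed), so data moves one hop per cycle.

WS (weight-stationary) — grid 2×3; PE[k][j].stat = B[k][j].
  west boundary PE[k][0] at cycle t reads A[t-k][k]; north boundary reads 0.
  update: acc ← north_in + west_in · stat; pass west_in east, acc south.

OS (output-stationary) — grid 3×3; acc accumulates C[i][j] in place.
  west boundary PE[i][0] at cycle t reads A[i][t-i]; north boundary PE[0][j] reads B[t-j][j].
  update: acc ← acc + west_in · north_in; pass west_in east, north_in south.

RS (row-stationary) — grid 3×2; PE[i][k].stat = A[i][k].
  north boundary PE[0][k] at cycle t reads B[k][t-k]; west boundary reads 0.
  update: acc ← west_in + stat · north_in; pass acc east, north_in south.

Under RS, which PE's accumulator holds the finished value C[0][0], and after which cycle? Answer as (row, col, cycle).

(row, col, cycle) = (0, 1, 1)

RS — PE[0][1] is where C[0][0] collects:
  c0 r0c1: 0 / 0 / 0
  c1 r0c1: 58 / 58 / 7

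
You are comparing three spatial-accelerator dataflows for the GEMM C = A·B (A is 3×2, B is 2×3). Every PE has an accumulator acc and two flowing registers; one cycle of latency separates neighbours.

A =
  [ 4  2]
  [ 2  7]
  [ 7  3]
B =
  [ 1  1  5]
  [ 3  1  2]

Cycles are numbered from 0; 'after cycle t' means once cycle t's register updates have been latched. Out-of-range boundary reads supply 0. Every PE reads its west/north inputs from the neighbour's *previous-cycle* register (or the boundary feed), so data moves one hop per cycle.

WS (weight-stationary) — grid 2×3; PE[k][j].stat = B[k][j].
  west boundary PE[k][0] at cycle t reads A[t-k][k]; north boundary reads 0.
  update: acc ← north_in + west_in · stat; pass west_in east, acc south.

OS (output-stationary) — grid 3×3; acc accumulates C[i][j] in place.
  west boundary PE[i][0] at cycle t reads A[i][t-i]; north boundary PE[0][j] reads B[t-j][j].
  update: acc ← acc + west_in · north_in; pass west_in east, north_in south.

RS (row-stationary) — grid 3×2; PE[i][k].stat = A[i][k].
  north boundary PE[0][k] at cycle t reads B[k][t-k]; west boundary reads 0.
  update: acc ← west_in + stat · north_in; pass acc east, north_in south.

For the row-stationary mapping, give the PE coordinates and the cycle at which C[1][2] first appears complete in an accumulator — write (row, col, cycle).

RS: C[1][2] accumulates in PE[1][1]:
  0: (1,1).acc=0  regs=<0,0>
  1: (1,1).acc=0  regs=<0,0>
  2: (1,1).acc=23  regs=<23,3>
  3: (1,1).acc=9  regs=<9,1>
  4: (1,1).acc=24  regs=<24,2>

(row, col, cycle) = (1, 1, 4)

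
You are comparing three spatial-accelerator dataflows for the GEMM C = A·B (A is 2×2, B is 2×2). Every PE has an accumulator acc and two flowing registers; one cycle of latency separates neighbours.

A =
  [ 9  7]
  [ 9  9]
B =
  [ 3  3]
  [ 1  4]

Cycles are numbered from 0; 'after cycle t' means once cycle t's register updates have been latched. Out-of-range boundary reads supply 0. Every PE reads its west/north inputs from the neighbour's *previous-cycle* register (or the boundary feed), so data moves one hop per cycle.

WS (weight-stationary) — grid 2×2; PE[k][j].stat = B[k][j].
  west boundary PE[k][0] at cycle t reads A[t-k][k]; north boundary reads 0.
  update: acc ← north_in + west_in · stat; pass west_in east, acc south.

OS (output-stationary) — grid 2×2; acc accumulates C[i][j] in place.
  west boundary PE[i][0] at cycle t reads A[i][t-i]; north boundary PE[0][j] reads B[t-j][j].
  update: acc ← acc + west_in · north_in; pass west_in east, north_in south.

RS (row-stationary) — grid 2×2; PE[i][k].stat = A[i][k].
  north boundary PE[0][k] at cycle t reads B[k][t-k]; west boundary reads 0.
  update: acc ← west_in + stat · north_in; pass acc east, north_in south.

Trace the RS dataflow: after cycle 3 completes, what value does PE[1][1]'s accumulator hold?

PE[1][1].acc = 63

RS (2×2). Following PE[1][1] plus its west/north inputs:
  [0] (0,1) acc=0 (h:0 v:0)
  [0] (1,0) acc=0 (h:0 v:0)
  [0] (1,1) acc=0 (h:0 v:0)
  [1] (0,1) acc=34 (h:34 v:1)
  [1] (1,0) acc=27 (h:27 v:3)
  [1] (1,1) acc=0 (h:0 v:0)
  [2] (0,1) acc=55 (h:55 v:4)
  [2] (1,0) acc=27 (h:27 v:3)
  [2] (1,1) acc=36 (h:36 v:1)
  [3] (0,1) acc=0 (h:0 v:0)
  [3] (1,0) acc=0 (h:0 v:0)
  [3] (1,1) acc=63 (h:63 v:4)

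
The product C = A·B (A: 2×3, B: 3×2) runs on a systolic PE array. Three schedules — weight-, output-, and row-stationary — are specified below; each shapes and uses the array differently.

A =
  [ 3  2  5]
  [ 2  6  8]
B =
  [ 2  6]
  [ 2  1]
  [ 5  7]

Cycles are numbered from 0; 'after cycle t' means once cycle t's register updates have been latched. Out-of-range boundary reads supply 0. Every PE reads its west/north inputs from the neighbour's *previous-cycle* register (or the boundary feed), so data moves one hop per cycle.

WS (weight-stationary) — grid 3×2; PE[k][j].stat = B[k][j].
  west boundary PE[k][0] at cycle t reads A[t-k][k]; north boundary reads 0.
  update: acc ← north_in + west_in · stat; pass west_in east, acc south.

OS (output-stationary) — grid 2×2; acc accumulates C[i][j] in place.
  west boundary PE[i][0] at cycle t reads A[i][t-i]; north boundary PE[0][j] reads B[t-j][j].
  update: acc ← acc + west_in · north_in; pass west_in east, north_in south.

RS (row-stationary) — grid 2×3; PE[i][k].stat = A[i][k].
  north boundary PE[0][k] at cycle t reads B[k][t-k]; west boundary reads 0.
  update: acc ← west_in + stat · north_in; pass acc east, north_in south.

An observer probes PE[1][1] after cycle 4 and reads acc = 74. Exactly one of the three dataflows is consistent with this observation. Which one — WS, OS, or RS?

Under WS (3×2), PE[1][1]:
  step 0 · PE1,1: acc=0; fwd→0 fwd↓0
  step 1 · PE1,1: acc=0; fwd→0 fwd↓0
  step 2 · PE1,1: acc=20; fwd→2 fwd↓20
  step 3 · PE1,1: acc=18; fwd→6 fwd↓18
  step 4 · PE1,1: acc=0; fwd→0 fwd↓0
Under OS (2×2), PE[1][1]:
  step 0 · PE1,1: acc=0; fwd→0 fwd↓0
  step 1 · PE1,1: acc=0; fwd→0 fwd↓0
  step 2 · PE1,1: acc=12; fwd→2 fwd↓6
  step 3 · PE1,1: acc=18; fwd→6 fwd↓1
  step 4 · PE1,1: acc=74; fwd→8 fwd↓7
Under RS (2×3), PE[1][1]:
  step 0 · PE1,1: acc=0; fwd→0 fwd↓0
  step 1 · PE1,1: acc=0; fwd→0 fwd↓0
  step 2 · PE1,1: acc=16; fwd→16 fwd↓2
  step 3 · PE1,1: acc=18; fwd→18 fwd↓1
  step 4 · PE1,1: acc=0; fwd→0 fwd↓0

dataflow = OS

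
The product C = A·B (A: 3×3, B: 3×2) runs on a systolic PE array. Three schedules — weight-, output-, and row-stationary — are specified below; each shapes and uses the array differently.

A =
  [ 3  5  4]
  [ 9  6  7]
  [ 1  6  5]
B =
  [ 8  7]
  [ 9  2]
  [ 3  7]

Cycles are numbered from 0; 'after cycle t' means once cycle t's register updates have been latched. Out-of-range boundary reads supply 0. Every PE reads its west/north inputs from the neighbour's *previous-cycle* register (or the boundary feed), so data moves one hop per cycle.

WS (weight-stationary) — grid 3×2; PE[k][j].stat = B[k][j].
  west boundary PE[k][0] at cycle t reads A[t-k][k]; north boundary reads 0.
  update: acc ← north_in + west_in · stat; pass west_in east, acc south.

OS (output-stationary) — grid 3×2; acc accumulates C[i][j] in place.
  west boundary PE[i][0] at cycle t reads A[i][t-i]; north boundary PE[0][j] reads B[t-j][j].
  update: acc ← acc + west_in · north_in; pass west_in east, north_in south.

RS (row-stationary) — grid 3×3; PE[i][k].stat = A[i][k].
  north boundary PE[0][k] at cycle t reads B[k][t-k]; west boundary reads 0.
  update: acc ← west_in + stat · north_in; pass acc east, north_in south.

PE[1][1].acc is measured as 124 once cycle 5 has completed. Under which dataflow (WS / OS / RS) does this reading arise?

WS (3×2 grid), PE[1][1]:
  step 0 · PE1,1: acc=0; fwd→0 fwd↓0
  step 1 · PE1,1: acc=0; fwd→0 fwd↓0
  step 2 · PE1,1: acc=31; fwd→5 fwd↓31
  step 3 · PE1,1: acc=75; fwd→6 fwd↓75
  step 4 · PE1,1: acc=19; fwd→6 fwd↓19
  step 5 · PE1,1: acc=0; fwd→0 fwd↓0
OS (3×2 grid), PE[1][1]:
  step 0 · PE1,1: acc=0; fwd→0 fwd↓0
  step 1 · PE1,1: acc=0; fwd→0 fwd↓0
  step 2 · PE1,1: acc=63; fwd→9 fwd↓7
  step 3 · PE1,1: acc=75; fwd→6 fwd↓2
  step 4 · PE1,1: acc=124; fwd→7 fwd↓7
  step 5 · PE1,1: acc=124; fwd→0 fwd↓0
RS (3×3 grid), PE[1][1]:
  step 0 · PE1,1: acc=0; fwd→0 fwd↓0
  step 1 · PE1,1: acc=0; fwd→0 fwd↓0
  step 2 · PE1,1: acc=126; fwd→126 fwd↓9
  step 3 · PE1,1: acc=75; fwd→75 fwd↓2
  step 4 · PE1,1: acc=0; fwd→0 fwd↓0
  step 5 · PE1,1: acc=0; fwd→0 fwd↓0

dataflow = OS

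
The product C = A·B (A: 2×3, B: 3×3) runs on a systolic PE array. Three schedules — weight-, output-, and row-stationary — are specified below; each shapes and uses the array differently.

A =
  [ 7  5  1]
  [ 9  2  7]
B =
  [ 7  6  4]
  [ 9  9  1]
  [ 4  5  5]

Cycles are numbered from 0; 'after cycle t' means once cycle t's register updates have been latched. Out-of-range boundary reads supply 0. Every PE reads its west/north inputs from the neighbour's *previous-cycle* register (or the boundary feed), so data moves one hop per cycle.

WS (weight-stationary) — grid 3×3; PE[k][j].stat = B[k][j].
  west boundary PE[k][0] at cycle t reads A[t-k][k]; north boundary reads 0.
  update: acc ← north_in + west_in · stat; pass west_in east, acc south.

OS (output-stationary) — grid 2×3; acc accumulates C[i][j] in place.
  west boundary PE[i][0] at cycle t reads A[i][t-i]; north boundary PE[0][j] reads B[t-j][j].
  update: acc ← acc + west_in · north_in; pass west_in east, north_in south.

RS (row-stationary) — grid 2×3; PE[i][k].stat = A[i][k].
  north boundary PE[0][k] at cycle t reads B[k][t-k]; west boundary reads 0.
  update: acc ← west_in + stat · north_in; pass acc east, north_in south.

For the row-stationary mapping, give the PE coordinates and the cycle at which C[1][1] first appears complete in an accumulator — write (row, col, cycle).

Under RS, C[1][1] lands at PE[1][2]:
  t=0 PE[1][2]: acc=0 h=0 v=0
  t=1 PE[1][2]: acc=0 h=0 v=0
  t=2 PE[1][2]: acc=0 h=0 v=0
  t=3 PE[1][2]: acc=109 h=109 v=4
  t=4 PE[1][2]: acc=107 h=107 v=5

(row, col, cycle) = (1, 2, 4)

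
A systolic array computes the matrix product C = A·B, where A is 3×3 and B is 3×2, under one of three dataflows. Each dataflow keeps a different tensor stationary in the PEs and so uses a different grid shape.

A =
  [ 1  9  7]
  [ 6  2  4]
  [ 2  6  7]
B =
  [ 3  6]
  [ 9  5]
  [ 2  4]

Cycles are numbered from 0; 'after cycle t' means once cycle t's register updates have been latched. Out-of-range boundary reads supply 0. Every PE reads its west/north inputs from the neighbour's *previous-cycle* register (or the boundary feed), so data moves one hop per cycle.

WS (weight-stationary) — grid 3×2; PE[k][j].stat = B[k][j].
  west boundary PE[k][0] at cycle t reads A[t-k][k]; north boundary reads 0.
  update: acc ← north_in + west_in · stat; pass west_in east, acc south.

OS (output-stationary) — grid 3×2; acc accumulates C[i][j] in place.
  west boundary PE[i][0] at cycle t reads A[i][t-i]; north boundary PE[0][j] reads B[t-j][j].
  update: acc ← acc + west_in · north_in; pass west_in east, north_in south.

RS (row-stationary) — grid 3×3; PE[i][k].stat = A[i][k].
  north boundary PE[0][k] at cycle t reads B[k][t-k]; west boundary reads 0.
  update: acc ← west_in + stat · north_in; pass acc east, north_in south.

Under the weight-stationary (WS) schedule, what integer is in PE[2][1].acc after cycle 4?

WS (3×2). Following PE[2][1] plus its west/north inputs:
  cycle 0: PE[1][1] → acc 0, east 0, south 0
  cycle 0: PE[2][0] → acc 0, east 0, south 0
  cycle 0: PE[2][1] → acc 0, east 0, south 0
  cycle 1: PE[1][1] → acc 0, east 0, south 0
  cycle 1: PE[2][0] → acc 0, east 0, south 0
  cycle 1: PE[2][1] → acc 0, east 0, south 0
  cycle 2: PE[1][1] → acc 51, east 9, south 51
  cycle 2: PE[2][0] → acc 98, east 7, south 98
  cycle 2: PE[2][1] → acc 0, east 0, south 0
  cycle 3: PE[1][1] → acc 46, east 2, south 46
  cycle 3: PE[2][0] → acc 44, east 4, south 44
  cycle 3: PE[2][1] → acc 79, east 7, south 79
  cycle 4: PE[1][1] → acc 42, east 6, south 42
  cycle 4: PE[2][0] → acc 74, east 7, south 74
  cycle 4: PE[2][1] → acc 62, east 4, south 62

PE[2][1].acc = 62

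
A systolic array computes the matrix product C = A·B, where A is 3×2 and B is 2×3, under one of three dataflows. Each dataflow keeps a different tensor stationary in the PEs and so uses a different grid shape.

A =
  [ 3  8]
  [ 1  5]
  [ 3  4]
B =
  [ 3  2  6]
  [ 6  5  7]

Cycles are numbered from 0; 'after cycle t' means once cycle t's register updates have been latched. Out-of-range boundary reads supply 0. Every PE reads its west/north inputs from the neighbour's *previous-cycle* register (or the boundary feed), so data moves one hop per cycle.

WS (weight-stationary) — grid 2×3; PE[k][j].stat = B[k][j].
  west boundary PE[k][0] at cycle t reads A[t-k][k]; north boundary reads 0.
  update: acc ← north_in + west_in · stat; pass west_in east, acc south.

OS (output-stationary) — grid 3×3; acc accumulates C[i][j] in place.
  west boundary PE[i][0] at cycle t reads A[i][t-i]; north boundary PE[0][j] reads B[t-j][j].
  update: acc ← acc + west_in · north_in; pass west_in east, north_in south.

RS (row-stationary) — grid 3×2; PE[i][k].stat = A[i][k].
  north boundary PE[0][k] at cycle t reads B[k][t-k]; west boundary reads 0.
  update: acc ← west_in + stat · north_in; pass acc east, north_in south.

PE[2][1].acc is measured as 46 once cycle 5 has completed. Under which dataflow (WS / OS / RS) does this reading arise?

WS: PE[2][1] is outside its 2×3 grid.
— OS: 3×3; PE[2][1] trace:
  c0 r2c1: 0 / 0 / 0
  c1 r2c1: 0 / 0 / 0
  c2 r2c1: 0 / 0 / 0
  c3 r2c1: 6 / 3 / 2
  c4 r2c1: 26 / 4 / 5
  c5 r2c1: 26 / 0 / 0
— RS: 3×2; PE[2][1] trace:
  c0 r2c1: 0 / 0 / 0
  c1 r2c1: 0 / 0 / 0
  c2 r2c1: 0 / 0 / 0
  c3 r2c1: 33 / 33 / 6
  c4 r2c1: 26 / 26 / 5
  c5 r2c1: 46 / 46 / 7

dataflow = RS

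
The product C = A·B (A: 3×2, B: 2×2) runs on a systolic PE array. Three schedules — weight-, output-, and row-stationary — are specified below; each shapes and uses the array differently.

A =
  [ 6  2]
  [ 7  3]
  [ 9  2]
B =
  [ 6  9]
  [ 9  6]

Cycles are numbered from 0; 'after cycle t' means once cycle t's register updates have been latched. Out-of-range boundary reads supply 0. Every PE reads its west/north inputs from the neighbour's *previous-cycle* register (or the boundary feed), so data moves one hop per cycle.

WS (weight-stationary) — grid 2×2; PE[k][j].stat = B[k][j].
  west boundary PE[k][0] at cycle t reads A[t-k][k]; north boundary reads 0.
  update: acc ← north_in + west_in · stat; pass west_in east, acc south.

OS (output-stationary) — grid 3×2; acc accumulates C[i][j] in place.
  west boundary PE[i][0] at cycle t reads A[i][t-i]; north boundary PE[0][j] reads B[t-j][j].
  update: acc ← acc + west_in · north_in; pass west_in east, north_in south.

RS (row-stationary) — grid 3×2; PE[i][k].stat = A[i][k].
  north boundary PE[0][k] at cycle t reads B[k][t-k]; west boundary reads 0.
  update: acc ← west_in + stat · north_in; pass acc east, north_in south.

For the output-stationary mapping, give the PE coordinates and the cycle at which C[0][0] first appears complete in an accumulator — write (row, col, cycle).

(row, col, cycle) = (0, 0, 1)

Under OS, C[0][0] lands at PE[0][0]:
  [0] (0,0) acc=36 (h:6 v:6)
  [1] (0,0) acc=54 (h:2 v:9)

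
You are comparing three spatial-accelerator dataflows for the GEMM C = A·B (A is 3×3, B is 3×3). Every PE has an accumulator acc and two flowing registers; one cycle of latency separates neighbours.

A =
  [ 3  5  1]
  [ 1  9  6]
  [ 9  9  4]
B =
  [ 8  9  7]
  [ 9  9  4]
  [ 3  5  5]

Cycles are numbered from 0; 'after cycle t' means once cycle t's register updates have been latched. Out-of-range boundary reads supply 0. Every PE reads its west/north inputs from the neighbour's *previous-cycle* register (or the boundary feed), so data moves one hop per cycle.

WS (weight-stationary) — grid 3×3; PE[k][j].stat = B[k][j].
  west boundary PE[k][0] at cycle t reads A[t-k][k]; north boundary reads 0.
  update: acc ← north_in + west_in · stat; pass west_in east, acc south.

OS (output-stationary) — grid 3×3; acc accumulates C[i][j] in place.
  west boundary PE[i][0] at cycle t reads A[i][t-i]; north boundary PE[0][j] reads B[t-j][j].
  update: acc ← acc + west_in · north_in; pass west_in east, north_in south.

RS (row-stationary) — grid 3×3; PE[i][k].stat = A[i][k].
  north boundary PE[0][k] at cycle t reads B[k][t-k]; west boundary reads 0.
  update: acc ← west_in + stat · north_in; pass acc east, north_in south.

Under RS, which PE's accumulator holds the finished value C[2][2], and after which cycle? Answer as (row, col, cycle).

(row, col, cycle) = (2, 2, 6)

RS — PE[2][2] is where C[2][2] collects:
  after 0 — PE[2][2] acc=0, pass-E 0, pass-S 0
  after 1 — PE[2][2] acc=0, pass-E 0, pass-S 0
  after 2 — PE[2][2] acc=0, pass-E 0, pass-S 0
  after 3 — PE[2][2] acc=0, pass-E 0, pass-S 0
  after 4 — PE[2][2] acc=165, pass-E 165, pass-S 3
  after 5 — PE[2][2] acc=182, pass-E 182, pass-S 5
  after 6 — PE[2][2] acc=119, pass-E 119, pass-S 5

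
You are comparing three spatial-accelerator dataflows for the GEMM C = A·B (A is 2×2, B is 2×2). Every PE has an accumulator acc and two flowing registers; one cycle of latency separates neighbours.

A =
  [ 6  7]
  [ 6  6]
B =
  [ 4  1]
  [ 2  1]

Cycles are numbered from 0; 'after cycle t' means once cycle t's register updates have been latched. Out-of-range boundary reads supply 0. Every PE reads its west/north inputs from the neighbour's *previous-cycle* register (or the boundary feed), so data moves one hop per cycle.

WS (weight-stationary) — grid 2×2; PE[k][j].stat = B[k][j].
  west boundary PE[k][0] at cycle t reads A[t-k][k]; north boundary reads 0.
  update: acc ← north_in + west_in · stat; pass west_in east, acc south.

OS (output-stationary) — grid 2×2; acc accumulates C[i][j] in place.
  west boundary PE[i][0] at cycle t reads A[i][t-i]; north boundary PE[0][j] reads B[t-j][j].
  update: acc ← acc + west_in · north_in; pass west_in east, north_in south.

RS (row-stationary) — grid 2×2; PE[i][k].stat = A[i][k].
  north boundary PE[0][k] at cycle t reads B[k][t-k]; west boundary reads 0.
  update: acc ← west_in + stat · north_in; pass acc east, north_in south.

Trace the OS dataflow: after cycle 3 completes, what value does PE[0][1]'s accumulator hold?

PE[0][1].acc = 13

OS on a 2×2 grid — tracing PE[0][1] and its feeders:
  t=0 PE[0][0]: acc=24 h=6 v=4
  t=0 PE[0][1]: acc=0 h=0 v=0
  t=1 PE[0][0]: acc=38 h=7 v=2
  t=1 PE[0][1]: acc=6 h=6 v=1
  t=2 PE[0][0]: acc=38 h=0 v=0
  t=2 PE[0][1]: acc=13 h=7 v=1
  t=3 PE[0][0]: acc=38 h=0 v=0
  t=3 PE[0][1]: acc=13 h=0 v=0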